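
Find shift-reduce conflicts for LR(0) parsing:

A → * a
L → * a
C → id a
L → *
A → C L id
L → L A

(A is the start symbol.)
Yes — I6: [L → * .] vs [L → * . a]; I9: [A → C L id .] vs [C → id . a]

A shift-reduce conflict occurs when an LR(0) state has both:
  - a complete (reduce) item [A → α .] (dot at the end), and
  - a shift item [B → β . c γ] (dot before a terminal).

Augment with A' → A and build the canonical LR(0) collection (I0 = CLOSURE({[A' → . A]}), then GOTO on every symbol after a dot until no new states appear). It has 12 states:
  I0: { [A → . * a], [A → . C L id], [A' → . A], [C → . id a] }  — shift
  I1: { [A → * . a] }  — shift
  I2: { [A' → A .] }  — accept
  I3: { [A → C . L id], [L → . * a], [L → . *], [L → . L A] }  — shift
  I4: { [C → id . a] }  — shift
  I5: { [C → id a .] }  — reduce
  I6: { [L → * . a], [L → * .] }  — shift, reduce
  I7: { [A → . * a], [A → . C L id], [A → C L . id], [C → . id a], [L → L . A] }  — shift
  I8: { [L → L A .] }  — reduce
  I9: { [A → C L id .], [C → id . a] }  — shift, reduce
  I10: { [L → * a .] }  — reduce
  I11: { [A → * a .] }  — reduce

I6 contains reduce item [L → * .] and shift item [L → * . a] — shift-reduce conflict.
I9 contains reduce item [A → C L id .] and shift item [C → id . a] — shift-reduce conflict.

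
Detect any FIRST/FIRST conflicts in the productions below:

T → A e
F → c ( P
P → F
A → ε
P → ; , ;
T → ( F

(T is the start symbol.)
No FIRST/FIRST conflicts.

A FIRST/FIRST conflict occurs when two productions N → α and N → β for the same non-terminal have FIRST(α) ∩ FIRST(β) ≠ ∅ (with ε ∈ FIRST of a nullable right-hand side, so two nullable alternatives also conflict).

FIRST sets of the non-terminals at (or reachable through a nullable prefix from) the front of some alternative:
  FIRST(A) = { ε }
  FIRST(F) = { 'c' }

Productions for T:
  T → A e: FIRST = { 'e' }
  T → ( F: FIRST = { '(' }
Productions for P:
  P → F: FIRST = { 'c' }
  P → ; , ;: FIRST = { ';' }
F, A have only one production, so no FIRST/FIRST conflict is possible there.

All alternatives of each non-terminal have pairwise disjoint FIRST sets.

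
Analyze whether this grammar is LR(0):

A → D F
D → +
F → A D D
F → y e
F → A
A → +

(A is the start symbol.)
No. Reduce-reduce conflict: [A → + .] and [D → + .]

A grammar is LR(0) if no state in the canonical LR(0) collection has:
  - both a shift item (dot before a terminal) and a complete item (shift-reduce conflict), or
  - two or more complete items (reduce-reduce conflict; the accept item [A' → A .] counts as a complete item here).

Augment with A' → A and build the canonical LR(0) collection (I0 = CLOSURE({[A' → . A]}), then GOTO on every symbol after a dot until no new states appear). It has 11 states:
  I0: { [A → . +], [A → . D F], [A' → . A], [D → . +] }  — shift
  I1: { [A → + .], [D → + .] }  — 2 reduces
  I2: { [A' → A .] }  — accept
  I3: { [A → . +], [A → . D F], [A → D . F], [D → . +], [F → . A D D], [F → . A], [F → . y e] }  — shift
  I4: { [D → . +], [F → A . D D], [F → A .] }  — shift, reduce
  I5: { [A → D F .] }  — reduce
  I6: { [F → y . e] }  — shift
  I7: { [F → y e .] }  — reduce
  I8: { [D → + .] }  — reduce
  I9: { [D → . +], [F → A D . D] }  — shift
  I10: { [F → A D D .] }  — reduce

Conflict in state I1:
  Reduce-reduce conflict: [A → + .] and [D → + .]
So the grammar is NOT LR(0).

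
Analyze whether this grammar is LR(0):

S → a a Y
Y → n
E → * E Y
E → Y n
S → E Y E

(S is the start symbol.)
Yes, the grammar is LR(0)

A grammar is LR(0) if no state in the canonical LR(0) collection has:
  - both a shift item (dot before a terminal) and a complete item (shift-reduce conflict), or
  - two or more complete items (reduce-reduce conflict; the accept item [S' → S .] counts as a complete item here).

Augment with S' → S and build the canonical LR(0) collection (I0 = CLOSURE({[S' → . S]}), then GOTO on every symbol after a dot until no new states appear). It has 14 states:
  I0: { [E → . * E Y], [E → . Y n], [S → . E Y E], [S → . a a Y], [S' → . S], [Y → . n] }  — shift
  I1: { [E → * . E Y], [E → . * E Y], [E → . Y n], [Y → . n] }  — shift
  I2: { [S → E . Y E], [Y → . n] }  — shift
  I3: { [S' → S .] }  — accept
  I4: { [E → Y . n] }  — shift
  I5: { [S → a . a Y] }  — shift
  I6: { [Y → n .] }  — reduce
  I7: { [S → a a . Y], [Y → . n] }  — shift
  I8: { [S → a a Y .] }  — reduce
  I9: { [E → Y n .] }  — reduce
  I10: { [E → . * E Y], [E → . Y n], [S → E Y . E], [Y → . n] }  — shift
  I11: { [S → E Y E .] }  — reduce
  I12: { [E → * E . Y], [Y → . n] }  — shift
  I13: { [E → * E Y .] }  — reduce

Every state is either a pure shift/goto state or contains exactly one complete item and nothing to shift — no conflicts. The grammar is LR(0).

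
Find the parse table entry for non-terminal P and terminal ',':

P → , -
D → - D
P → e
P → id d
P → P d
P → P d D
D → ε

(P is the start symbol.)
To find M[P, ','], we find productions for P where ',' is in the predict set (PREDICT(N → α) = (FIRST(α) \ {ε}) ∪ (FOLLOW(N) if α ⇒* ε)).

Relevant sets:
  FIRST(P) = { ',', 'e', 'id' }

P → , -: PREDICT = { ',' }
  ',' is in predict set, so this production goes in M[P, ',']
P → e: PREDICT = { 'e' }
P → id d: PREDICT = { 'id' }
P → P d: PREDICT = { ',', 'e', 'id' }
  ',' is in predict set, so this production goes in M[P, ',']
P → P d D: PREDICT = { ',', 'e', 'id' }
  ',' is in predict set, so this production goes in M[P, ',']

M[P, ','] = P → , -, P → P d, P → P d D  (a multiply-defined cell — the grammar is not LL(1))

Answer: P → , -, P → P d, P → P d D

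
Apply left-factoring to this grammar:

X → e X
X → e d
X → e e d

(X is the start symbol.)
Left-factoring transforms A → αβ₁ | αβ₂ into A → αA' and A' → β₁ | β₂
(α is the longest common prefix among the alternatives). Repeat until
no nonterminal has two alternatives with a common prefix.

Round 1: X has alternatives sharing prefix 'e'. Introduce X': X → e X'
  Add: X' → X
  Add: X' → d
  Add: X' → e d

No remaining common prefixes — done.

Resulting grammar:
X → e X'
X' → X
X' → d
X' → e d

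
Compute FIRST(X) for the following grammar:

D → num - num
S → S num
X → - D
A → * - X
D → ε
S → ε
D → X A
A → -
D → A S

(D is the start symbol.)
{ '-' }

To compute FIRST(X), examine every production with X on the left-hand side, reading each right-hand side left to right until a non-nullable symbol is reached.

From X → - D:
  - '-' is a terminal: add '-' and stop

Collecting: FIRST(X) = { '-' }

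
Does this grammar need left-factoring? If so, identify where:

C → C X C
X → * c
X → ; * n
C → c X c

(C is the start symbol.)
No, left-factoring is not needed

Left-factoring is needed when two productions for the same non-terminal
share a common prefix on the right-hand side.

Productions for C:
  C → C X C
  C → c X c
Productions for X:
  X → * c
  X → ; * n

No common prefixes found.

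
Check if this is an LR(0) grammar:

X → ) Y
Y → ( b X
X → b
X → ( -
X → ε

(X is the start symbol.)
No. Shift-reduce conflict between [X → .] and [X → . ( -]

Augment with X' → X and build the canonical LR(0) collection (I0 = CLOSURE({[X' → . X]}), then GOTO on every symbol after a dot until no new states appear). It has 10 states:
  I0: { [X → . ( -], [X → . ) Y], [X → . b], [X → .], [X' → . X] }  — shift, reduce
  I1: { [X → ( . -] }  — shift
  I2: { [X → ) . Y], [Y → . ( b X] }  — shift
  I3: { [X' → X .] }  — accept
  I4: { [X → b .] }  — reduce
  I5: { [Y → ( . b X] }  — shift
  I6: { [X → ) Y .] }  — reduce
  I7: { [X → . ( -], [X → . ) Y], [X → . b], [X → .], [Y → ( b . X] }  — shift, reduce
  I8: { [Y → ( b X .] }  — reduce
  I9: { [X → ( - .] }  — reduce

Conflict in state I0:
  Shift-reduce conflict between [X → .] and [X → . ( -]
So the grammar is NOT LR(0).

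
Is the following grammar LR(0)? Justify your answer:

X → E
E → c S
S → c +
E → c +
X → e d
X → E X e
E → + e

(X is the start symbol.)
No. Shift-reduce conflict between [X → E .] and [E → . + e]

A grammar is LR(0) if no state in the canonical LR(0) collection has:
  - both a shift item (dot before a terminal) and a complete item (shift-reduce conflict), or
  - two or more complete items (reduce-reduce conflict; the accept item [X' → X .] counts as a complete item here).

Augment with X' → X and build the canonical LR(0) collection (I0 = CLOSURE({[X' → . X]}), then GOTO on every symbol after a dot until no new states appear). It has 14 states:
  I0: { [E → . + e], [E → . c +], [E → . c S], [X → . E X e], [X → . E], [X → . e d], [X' → . X] }  — shift
  I1: { [E → + . e] }  — shift
  I2: { [E → . + e], [E → . c +], [E → . c S], [X → . E X e], [X → . E], [X → . e d], [X → E . X e], [X → E .] }  — shift, reduce
  I3: { [X' → X .] }  — accept
  I4: { [E → c . +], [E → c . S], [S → . c +] }  — shift
  I5: { [X → e . d] }  — shift
  I6: { [X → e d .] }  — reduce
  I7: { [E → c + .] }  — reduce
  I8: { [E → c S .] }  — reduce
  I9: { [S → c . +] }  — shift
  I10: { [S → c + .] }  — reduce
  I11: { [X → E X . e] }  — shift
  I12: { [X → E X e .] }  — reduce
  I13: { [E → + e .] }  — reduce

Conflict in state I2:
  Shift-reduce conflict between [X → E .] and [E → . + e]
So the grammar is NOT LR(0).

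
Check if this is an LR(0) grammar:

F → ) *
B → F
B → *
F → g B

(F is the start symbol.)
Augment with F' → F and build the canonical LR(0) collection (I0 = CLOSURE({[F' → . F]}), then GOTO on every symbol after a dot until no new states appear). It has 8 states:
  I0: { [F → . ) *], [F → . g B], [F' → . F] }  — shift
  I1: { [F → ) . *] }  — shift
  I2: { [F' → F .] }  — accept
  I3: { [B → . *], [B → . F], [F → . ) *], [F → . g B], [F → g . B] }  — shift
  I4: { [B → * .] }  — reduce
  I5: { [F → g B .] }  — reduce
  I6: { [B → F .] }  — reduce
  I7: { [F → ) * .] }  — reduce

Every state is either a pure shift/goto state or contains exactly one complete item and nothing to shift — no conflicts. The grammar is LR(0).

Answer: Yes, the grammar is LR(0)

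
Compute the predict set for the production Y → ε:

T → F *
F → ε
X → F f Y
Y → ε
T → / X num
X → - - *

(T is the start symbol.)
{ 'num' }

PREDICT(Y → ε) = (FIRST(RHS) \ {ε}) ∪ (FOLLOW(Y) if ε ∈ FIRST(RHS), i.e. RHS ⇒* ε)
The right-hand side is ε (FIRST(ε) = { ε }), so the predict set is FOLLOW(Y) = { 'num' }
PREDICT(Y → ε) = { 'num' }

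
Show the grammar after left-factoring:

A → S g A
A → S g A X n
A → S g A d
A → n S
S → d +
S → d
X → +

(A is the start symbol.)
Left-factoring transforms A → αβ₁ | αβ₂ into A → αA' and A' → β₁ | β₂
(α is the longest common prefix among the alternatives). Repeat until
no nonterminal has two alternatives with a common prefix.

Round 1: A has alternatives sharing prefix 'S g A'. Introduce A': A → S g A A'
  Add: A' → ε
  Add: A' → X n
  Add: A' → d

Round 2: S has alternatives sharing prefix 'd'. Introduce S': S → d S'
  Add: S' → +
  Add: S' → ε

No remaining common prefixes — done.

Resulting grammar:
A → S g A A'
A' → ε
A' → X n
A' → d
A → n S
S → d S'
S' → +
S' → ε
X → +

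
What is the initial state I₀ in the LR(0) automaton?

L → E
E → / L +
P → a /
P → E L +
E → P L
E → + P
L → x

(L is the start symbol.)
{ [E → . + P], [E → . / L +], [E → . P L], [L → . E], [L → . x], [L' → . L], [P → . E L +], [P → . a /] }

First, augment the grammar with L' → L
I₀ = CLOSURE({ [L' → . L] }):
  [L' → . L] has the dot before L: add [L → . E], [L → . x]
  [L → . E] has the dot before E: add [E → . / L +], [E → . P L], [E → . + P]
  [E → . P L] has the dot before P: add [P → . a /], [P → . E L +]
No further items can be added.

I₀ = { [E → . + P], [E → . / L +], [E → . P L], [L → . E], [L → . x], [L' → . L], [P → . E L +], [P → . a /] }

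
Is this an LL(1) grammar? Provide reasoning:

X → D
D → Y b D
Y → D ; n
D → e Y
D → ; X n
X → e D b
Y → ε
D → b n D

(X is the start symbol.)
A grammar is LL(1) if for each non-terminal N with multiple productions, the predict sets of those productions are pairwise disjoint, where PREDICT(N → α) = (FIRST(α) \ {ε}) ∪ (FOLLOW(N) if α ⇒* ε).

Relevant sets:
  FIRST(D) = { ';', 'b', 'e' }
  FIRST(Y) = { ';', 'b', 'e', ε }
  FOLLOW(Y) = { $, ';', 'b', 'n' }

For X:
  PREDICT(X → D) = { ';', 'b', 'e' }
  PREDICT(X → e D b) = { 'e' }
For D:
  PREDICT(D → Y b D) = { ';', 'b', 'e' }
  PREDICT(D → e Y) = { 'e' }
  PREDICT(D → ';' X n) = { ';' }
  PREDICT(D → b n D) = { 'b' }
For Y:
  PREDICT(Y → D ';' n) = { ';', 'b', 'e' }
  PREDICT(Y → ε) = { $, ';', 'b', 'n' }

Conflict found: Predict set conflict for X: { 'e' }
The grammar is NOT LL(1).

Answer: No. Predict set conflict for X: { 'e' }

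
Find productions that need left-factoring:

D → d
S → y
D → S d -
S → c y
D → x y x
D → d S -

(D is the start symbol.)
Yes, D has productions with common prefix 'd'

Left-factoring is needed when two productions for the same non-terminal
share a common prefix on the right-hand side.

Productions for D:
  D → d
  D → S d -
  D → x y x
  D → d S -
Productions for S:
  S → y
  S → c y

Found common prefix 'd' in productions for D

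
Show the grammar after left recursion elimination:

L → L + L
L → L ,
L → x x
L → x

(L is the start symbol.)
L is directly left-recursive. The standard transformation for
  A → A α₁ | ... | A α_m | β₁ | ... | β_n
is
  A  → β₁ A' | ... | β_n A'
  A' → α₁ A' | ... | α_m A' | ε

L → x x becomes L → x x L'
L → x becomes L → x L'
L → L + L becomes L' → + L L'
L → L , becomes L' → , L'
Add L' → ε

Resulting grammar:
L → x x L'
L → x L'
L' → + L L'
L' → , L'
L' → ε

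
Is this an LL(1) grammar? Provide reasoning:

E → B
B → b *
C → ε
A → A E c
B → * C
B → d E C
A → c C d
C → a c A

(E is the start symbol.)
A grammar is LL(1) if for each non-terminal N with multiple productions, the predict sets of those productions are pairwise disjoint, where PREDICT(N → α) = (FIRST(α) \ {ε}) ∪ (FOLLOW(N) if α ⇒* ε).

Relevant sets:
  FIRST(A) = { 'c' }
  FOLLOW(C) = { $, 'a', 'c', 'd' }

For B:
  PREDICT(B → b '*') = { 'b' }
  PREDICT(B → '*' C) = { '*' }
  PREDICT(B → d E C) = { 'd' }
For C:
  PREDICT(C → ε) = { $, 'a', 'c', 'd' }
  PREDICT(C → a c A) = { 'a' }
For A:
  PREDICT(A → A E c) = { 'c' }
  PREDICT(A → c C d) = { 'c' }
E has a single production, so nothing to check there.

Conflict found: Predict set conflict for C: { 'a' }
The grammar is NOT LL(1).

Answer: No. Predict set conflict for C: { 'a' }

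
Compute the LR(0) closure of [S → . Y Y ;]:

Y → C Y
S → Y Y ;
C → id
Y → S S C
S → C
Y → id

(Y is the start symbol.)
To compute CLOSURE, for each item [A → α.Bβ] where B is a non-terminal, add [B → .γ] for all productions B → γ; repeat for the newly added items until nothing changes.

Start with: [S → . Y Y ;]
  [S → . Y Y ;] has the dot before Y: add [Y → . C Y], [Y → . S S C], [Y → . id]
  [Y → . C Y] has the dot before C: add [C → . id]
  [Y → . S S C] has the dot before S: add [S → . C]
No further items can be added.

CLOSURE = { [C → . id], [S → . C], [S → . Y Y ;], [Y → . C Y], [Y → . S S C], [Y → . id] }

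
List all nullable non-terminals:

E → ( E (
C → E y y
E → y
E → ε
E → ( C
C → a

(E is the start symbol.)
A non-terminal is nullable if it can derive ε (the empty string): either it has an ε-production, or it has a production whose right-hand side consists entirely of nullable non-terminals.

ε-productions: E → ε
So E is immediately nullable.
No further non-terminal can be added: every production for the remaining non-terminals contains a terminal or a non-nullable non-terminal.
Nullable = { 'E' }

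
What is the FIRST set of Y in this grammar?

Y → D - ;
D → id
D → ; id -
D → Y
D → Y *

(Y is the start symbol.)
To compute FIRST(Y), examine every production with Y on the left-hand side, reading each right-hand side left to right until a non-nullable symbol is reached.

FIRST sets of the other non-terminals involved (by the same procedure, iterated to a fixed point):
  FIRST(D) = { ';', 'id' }

From Y → D - ;:
  - D is a non-terminal: add FIRST(D) \ {ε} = { ';', 'id' }
    D is not nullable, so stop

Collecting: FIRST(Y) = { ';', 'id' }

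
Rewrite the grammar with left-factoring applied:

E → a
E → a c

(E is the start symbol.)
Left-factoring transforms A → αβ₁ | αβ₂ into A → αA' and A' → β₁ | β₂
(α is the longest common prefix among the alternatives). Repeat until
no nonterminal has two alternatives with a common prefix.

Round 1: E has alternatives sharing prefix 'a'. Introduce E': E → a E'
  Add: E' → ε
  Add: E' → c

No remaining common prefixes — done.

Resulting grammar:
E → a E'
E' → ε
E' → c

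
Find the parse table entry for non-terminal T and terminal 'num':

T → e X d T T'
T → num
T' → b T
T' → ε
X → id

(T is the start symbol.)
To find M[T, 'num'], we find productions for T where 'num' is in the predict set (PREDICT(N → α) = (FIRST(α) \ {ε}) ∪ (FOLLOW(N) if α ⇒* ε)).

T → e X d T T': PREDICT = { 'e' }
T → num: PREDICT = { 'num' }
  'num' is in predict set, so this production goes in M[T, 'num']

M[T, 'num'] = T → num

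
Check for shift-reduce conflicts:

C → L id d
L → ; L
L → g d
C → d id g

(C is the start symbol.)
No shift-reduce conflicts

A shift-reduce conflict occurs when an LR(0) state has both:
  - a complete (reduce) item [A → α .] (dot at the end), and
  - a shift item [B → β . c γ] (dot before a terminal).

Augment with C' → C and build the canonical LR(0) collection (I0 = CLOSURE({[C' → . C]}), then GOTO on every symbol after a dot until no new states appear). It has 12 states:
  I0: { [C → . L id d], [C → . d id g], [C' → . C], [L → . ; L], [L → . g d] }  — shift
  I1: { [L → . ; L], [L → . g d], [L → ; . L] }  — shift
  I2: { [C' → C .] }  — accept
  I3: { [C → L . id d] }  — shift
  I4: { [C → d . id g] }  — shift
  I5: { [L → g . d] }  — shift
  I6: { [L → g d .] }  — reduce
  I7: { [C → d id . g] }  — shift
  I8: { [C → d id g .] }  — reduce
  I9: { [C → L id . d] }  — shift
  I10: { [C → L id d .] }  — reduce
  I11: { [L → ; L .] }  — reduce

No state contains both a complete item and a shift item.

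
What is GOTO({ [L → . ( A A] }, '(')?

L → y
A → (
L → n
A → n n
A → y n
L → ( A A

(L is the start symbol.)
GOTO(I, '(') = CLOSURE({ [A → αX.β] : [A → α.Xβ] ∈ I, X = '(' })

Items with dot before '(', with the dot advanced:
  [L → . ( A A] → [L → ( . A A]
Closure of the advanced items:
  [L → ( . A A] has the dot before A: add [A → . (], [A → . n n], [A → . y n]

GOTO = { [A → . (], [A → . n n], [A → . y n], [L → ( . A A] }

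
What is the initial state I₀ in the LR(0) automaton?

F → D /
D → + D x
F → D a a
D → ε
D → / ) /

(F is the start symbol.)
First, augment the grammar with F' → F
I₀ = CLOSURE({ [F' → . F] }):
  [F' → . F] has the dot before F: add [F → . D /], [F → . D a a]
  [F → . D /] has the dot before D: add [D → . + D x], [D → .], [D → . / ) /]
No further items can be added.

I₀ = { [D → . + D x], [D → . / ) /], [D → .], [F → . D /], [F → . D a a], [F' → . F] }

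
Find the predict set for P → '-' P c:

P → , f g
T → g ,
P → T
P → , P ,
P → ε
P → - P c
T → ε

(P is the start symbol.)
PREDICT(P → '-' P c) = (FIRST(RHS) \ {ε}) ∪ (FOLLOW(P) if ε ∈ FIRST(RHS), i.e. RHS ⇒* ε)
FIRST('-' P c) = { '-' }
ε ∉ FIRST('-' P c), so FOLLOW(P) is not added.
PREDICT(P → '-' P c) = { '-' }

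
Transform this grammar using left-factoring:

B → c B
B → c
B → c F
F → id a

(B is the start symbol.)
B → c B'
B' → B
B' → ε
B' → F
F → id a

Left-factoring transforms A → αβ₁ | αβ₂ into A → αA' and A' → β₁ | β₂
(α is the longest common prefix among the alternatives). Repeat until
no nonterminal has two alternatives with a common prefix.

Round 1: B has alternatives sharing prefix 'c'. Introduce B': B → c B'
  Add: B' → B
  Add: B' → ε
  Add: B' → F

No remaining common prefixes — done.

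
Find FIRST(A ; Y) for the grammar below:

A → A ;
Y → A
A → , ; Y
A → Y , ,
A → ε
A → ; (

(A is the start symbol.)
FIRST sets of the non-terminals involved (from the grammar, by fixed-point iteration):
  FIRST(A) = { ',', ';', ε }

To compute FIRST(A ; Y), process the symbols left to right:
Symbol A is a non-terminal. Add FIRST(A) \ {ε} = { ',', ';' }
A is nullable (ε ∈ FIRST(A)), continue to the next symbol.
Symbol ; is a terminal. Add ';' and stop.
FIRST(A ; Y) = { ',', ';' }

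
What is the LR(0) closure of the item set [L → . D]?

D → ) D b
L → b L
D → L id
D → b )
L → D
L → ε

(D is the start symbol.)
To compute CLOSURE, for each item [A → α.Bβ] where B is a non-terminal, add [B → .γ] for all productions B → γ; repeat for the newly added items until nothing changes.

Start with: [L → . D]
  [L → . D] has the dot before D: add [D → . ) D b], [D → . L id], [D → . b )]
  [D → . L id] has the dot before L: add [L → . b L], [L → .]
No further items can be added.

CLOSURE = { [D → . ) D b], [D → . L id], [D → . b )], [L → . D], [L → . b L], [L → .] }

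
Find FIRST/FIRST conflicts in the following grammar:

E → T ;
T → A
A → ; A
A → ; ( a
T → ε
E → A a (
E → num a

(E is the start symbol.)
A FIRST/FIRST conflict occurs when two productions N → α and N → β for the same non-terminal have FIRST(α) ∩ FIRST(β) ≠ ∅ (with ε ∈ FIRST of a nullable right-hand side, so two nullable alternatives also conflict).

FIRST sets of the non-terminals at (or reachable through a nullable prefix from) the front of some alternative:
  FIRST(T) = { ';', ε }
  FIRST(A) = { ';' }

Productions for E:
  E → T ;: FIRST = { ';' }
  E → A a (: FIRST = { ';' }
  E → num a: FIRST = { 'num' }
Productions for T:
  T → A: FIRST = { ';' }
  T → ε: FIRST = { ε }
Productions for A:
  A → ; A: FIRST = { ';' }
  A → ; ( a: FIRST = { ';' }

Conflict for E: E → T ; and E → A a (
  Overlap: { ';' }
Conflict for A: A → ; A and A → ; ( a
  Overlap: { ';' }

Answer: Yes. E → T ';' / E → A a '(' on { ';' }; A → ';' A / A → ';' '(' a on { ';' }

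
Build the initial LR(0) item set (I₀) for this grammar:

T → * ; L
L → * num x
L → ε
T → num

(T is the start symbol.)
{ [T → . * ; L], [T → . num], [T' → . T] }

First, augment the grammar with T' → T
I₀ = CLOSURE({ [T' → . T] }):
  [T' → . T] has the dot before T: add [T → . * ; L], [T → . num]
No further items can be added.

I₀ = { [T → . * ; L], [T → . num], [T' → . T] }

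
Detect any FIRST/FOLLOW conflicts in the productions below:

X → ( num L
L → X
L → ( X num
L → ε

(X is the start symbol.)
A FIRST/FOLLOW conflict occurs when a non-terminal N has a nullable alternative N → β (β ⇒* ε) and another alternative N → α with FIRST(α) ∩ FOLLOW(N) ≠ ∅: on such a lookahead the parser cannot decide between expanding α and letting N vanish via β.

Nullable non-terminals: L.
FIRST sets used below: FIRST(X) = { '(' }

L: nullable alternative(s) L → ε; FOLLOW(L) = { $, 'num' }
  L → X: FIRST \ {ε} = { '(' } — disjoint from FOLLOW(L)
  L → ( X num: FIRST \ {ε} = { '(' } — disjoint from FOLLOW(L)
  L → ε: FIRST \ {ε} = { } — this is the only nullable alternative, skip

X has no nullable alternative, so no FIRST/FOLLOW check is needed there.

No FIRST/FOLLOW conflicts found.

Answer: No FIRST/FOLLOW conflicts.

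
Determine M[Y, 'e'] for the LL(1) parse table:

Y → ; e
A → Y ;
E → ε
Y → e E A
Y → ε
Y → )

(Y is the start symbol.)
Y → e E A

To find M[Y, 'e'], we find productions for Y where 'e' is in the predict set (PREDICT(N → α) = (FIRST(α) \ {ε}) ∪ (FOLLOW(N) if α ⇒* ε)).

Relevant sets:
  FOLLOW(Y) = { $, ';' }

Y → ; e: PREDICT = { ';' }
Y → e E A: PREDICT = { 'e' }
  'e' is in predict set, so this production goes in M[Y, 'e']
Y → ε: PREDICT = { $, ';' }
Y → ): PREDICT = { ')' }

M[Y, 'e'] = Y → e E A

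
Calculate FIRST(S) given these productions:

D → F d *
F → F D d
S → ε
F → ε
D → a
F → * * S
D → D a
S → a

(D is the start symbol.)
{ 'a', ε }

To compute FIRST(S), examine every production with S on the left-hand side, reading each right-hand side left to right until a non-nullable symbol is reached.

From S → ε:
  - ε-production, so ε ∈ FIRST(S)
From S → a:
  - a is a terminal: add 'a' and stop

Collecting: FIRST(S) = { 'a', ε }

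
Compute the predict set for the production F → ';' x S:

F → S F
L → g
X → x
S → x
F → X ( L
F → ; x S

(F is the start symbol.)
{ ';' }

PREDICT(F → ';' x S) = (FIRST(RHS) \ {ε}) ∪ (FOLLOW(F) if ε ∈ FIRST(RHS), i.e. RHS ⇒* ε)
FIRST(';' x S) = { ';' }
ε ∉ FIRST(';' x S), so FOLLOW(F) is not added.
PREDICT(F → ';' x S) = { ';' }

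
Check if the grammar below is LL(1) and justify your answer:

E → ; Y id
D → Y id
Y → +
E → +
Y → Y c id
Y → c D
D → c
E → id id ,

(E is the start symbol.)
No. Predict set conflict for D: { 'c' }

A grammar is LL(1) if for each non-terminal N with multiple productions, the predict sets of those productions are pairwise disjoint, where PREDICT(N → α) = (FIRST(α) \ {ε}) ∪ (FOLLOW(N) if α ⇒* ε).

Relevant sets:
  FIRST(Y) = { '+', 'c' }

For E:
  PREDICT(E → ';' Y id) = { ';' }
  PREDICT(E → '+') = { '+' }
  PREDICT(E → id id ',') = { 'id' }
For D:
  PREDICT(D → Y id) = { '+', 'c' }
  PREDICT(D → c) = { 'c' }
For Y:
  PREDICT(Y → '+') = { '+' }
  PREDICT(Y → Y c id) = { '+', 'c' }
  PREDICT(Y → c D) = { 'c' }

Conflict found: Predict set conflict for D: { 'c' }
The grammar is NOT LL(1).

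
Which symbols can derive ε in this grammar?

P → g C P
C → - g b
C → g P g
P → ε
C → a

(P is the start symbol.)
A non-terminal is nullable if it can derive ε (the empty string): either it has an ε-production, or it has a production whose right-hand side consists entirely of nullable non-terminals.

ε-productions: P → ε
So P is immediately nullable.
No further non-terminal can be added: every production for the remaining non-terminals contains a terminal or a non-nullable non-terminal.
Nullable = { 'P' }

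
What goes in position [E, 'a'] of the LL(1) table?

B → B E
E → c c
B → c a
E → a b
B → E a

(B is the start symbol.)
To find M[E, 'a'], we find productions for E where 'a' is in the predict set (PREDICT(N → α) = (FIRST(α) \ {ε}) ∪ (FOLLOW(N) if α ⇒* ε)).

E → c c: PREDICT = { 'c' }
E → a b: PREDICT = { 'a' }
  'a' is in predict set, so this production goes in M[E, 'a']

M[E, 'a'] = E → a b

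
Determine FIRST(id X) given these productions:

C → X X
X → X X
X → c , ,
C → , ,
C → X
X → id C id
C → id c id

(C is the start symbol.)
{ 'id' }

To compute FIRST(id X), process the symbols left to right:
Symbol id is a terminal. Add 'id' and stop.
FIRST(id X) = { 'id' }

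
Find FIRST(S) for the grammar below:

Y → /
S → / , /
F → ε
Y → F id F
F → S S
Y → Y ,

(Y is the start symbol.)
{ '/' }

To compute FIRST(S), examine every production with S on the left-hand side, reading each right-hand side left to right until a non-nullable symbol is reached.

From S → / , /:
  - '/' is a terminal: add '/' and stop

Collecting: FIRST(S) = { '/' }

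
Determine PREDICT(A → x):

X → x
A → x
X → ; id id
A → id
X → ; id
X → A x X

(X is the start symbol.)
PREDICT(A → x) = (FIRST(RHS) \ {ε}) ∪ (FOLLOW(A) if ε ∈ FIRST(RHS), i.e. RHS ⇒* ε)
FIRST(x) = { 'x' }
ε ∉ FIRST(x), so FOLLOW(A) is not added.
PREDICT(A → x) = { 'x' }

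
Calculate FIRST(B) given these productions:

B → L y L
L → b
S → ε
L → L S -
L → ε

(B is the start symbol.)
To compute FIRST(B), examine every production with B on the left-hand side, reading each right-hand side left to right until a non-nullable symbol is reached.

FIRST sets of the other non-terminals involved (by the same procedure, iterated to a fixed point):
  FIRST(L) = { '-', 'b', ε }

From B → L y L:
  - L is a non-terminal: add FIRST(L) \ {ε} = { '-', 'b' }
    L is nullable, so continue to the next symbol
  - y is a terminal: add 'y' and stop

Collecting: FIRST(B) = { '-', 'b', 'y' }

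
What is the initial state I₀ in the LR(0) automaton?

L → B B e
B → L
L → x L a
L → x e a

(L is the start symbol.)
{ [B → . L], [L → . B B e], [L → . x L a], [L → . x e a], [L' → . L] }

First, augment the grammar with L' → L
I₀ = CLOSURE({ [L' → . L] }):
  [L' → . L] has the dot before L: add [L → . B B e], [L → . x L a], [L → . x e a]
  [L → . B B e] has the dot before B: add [B → . L]
No further items can be added.

I₀ = { [B → . L], [L → . B B e], [L → . x L a], [L → . x e a], [L' → . L] }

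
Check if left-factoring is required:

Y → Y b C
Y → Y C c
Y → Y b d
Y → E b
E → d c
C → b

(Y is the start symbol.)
Left-factoring is needed when two productions for the same non-terminal
share a common prefix on the right-hand side.

Productions for Y:
  Y → Y b C
  Y → Y C c
  Y → Y b d
  Y → E b

Found common prefix 'Y' in productions for Y

Answer: Yes, Y has productions with common prefix 'Y'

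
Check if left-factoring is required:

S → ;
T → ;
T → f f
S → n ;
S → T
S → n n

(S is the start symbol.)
Left-factoring is needed when two productions for the same non-terminal
share a common prefix on the right-hand side.

Productions for S:
  S → ;
  S → n ;
  S → T
  S → n n
Productions for T:
  T → ;
  T → f f

Found common prefix 'n' in productions for S

Answer: Yes, S has productions with common prefix 'n'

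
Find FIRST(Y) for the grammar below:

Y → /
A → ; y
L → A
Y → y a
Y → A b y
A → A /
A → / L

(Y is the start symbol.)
{ '/', ';', 'y' }

To compute FIRST(Y), examine every production with Y on the left-hand side, reading each right-hand side left to right until a non-nullable symbol is reached.

FIRST sets of the other non-terminals involved (by the same procedure, iterated to a fixed point):
  FIRST(A) = { '/', ';' }

From Y → /:
  - '/' is a terminal: add '/' and stop
From Y → y a:
  - y is a terminal: add 'y' and stop
From Y → A b y:
  - A is a non-terminal: add FIRST(A) \ {ε} = { '/', ';' }
    A is not nullable, so stop

Collecting: FIRST(Y) = { '/', ';', 'y' }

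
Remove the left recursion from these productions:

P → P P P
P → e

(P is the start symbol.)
P is directly left-recursive. The standard transformation for
  A → A α₁ | ... | A α_m | β₁ | ... | β_n
is
  A  → β₁ A' | ... | β_n A'
  A' → α₁ A' | ... | α_m A' | ε

P → e becomes P → e P'
P → P P P becomes P' → P P P'
Add P' → ε

Resulting grammar:
P → e P'
P' → P P P'
P' → ε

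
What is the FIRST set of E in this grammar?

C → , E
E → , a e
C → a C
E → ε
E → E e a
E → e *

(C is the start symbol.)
{ ',', 'e', ε }

From E → , a e:
  - ',' is a terminal: add ',' and stop
From E → ε:
  - ε-production, so ε ∈ FIRST(E)
From E → E e a:
  - E is the symbol being defined: contributes nothing new
    E is nullable, so continue to the next symbol
  - e is a terminal: add 'e' and stop
From E → e *:
  - e is a terminal: add 'e' and stop

Collecting: FIRST(E) = { ',', 'e', ε }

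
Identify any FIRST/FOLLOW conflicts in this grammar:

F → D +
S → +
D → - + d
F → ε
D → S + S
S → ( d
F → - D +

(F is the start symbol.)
No FIRST/FOLLOW conflicts.

A FIRST/FOLLOW conflict occurs when a non-terminal N has a nullable alternative N → β (β ⇒* ε) and another alternative N → α with FIRST(α) ∩ FOLLOW(N) ≠ ∅: on such a lookahead the parser cannot decide between expanding α and letting N vanish via β.

Nullable non-terminals: F.
FIRST sets used below: FIRST(D) = { '(', '+', '-' }

F: nullable alternative(s) F → ε; FOLLOW(F) = { $ }
  F → D +: FIRST \ {ε} = { '(', '+', '-' } — disjoint from FOLLOW(F)
  F → ε: FIRST \ {ε} = { } — this is the only nullable alternative, skip
  F → - D +: FIRST \ {ε} = { '-' } — disjoint from FOLLOW(F)

D, S have no nullable alternative, so no FIRST/FOLLOW check is needed there.

No FIRST/FOLLOW conflicts found.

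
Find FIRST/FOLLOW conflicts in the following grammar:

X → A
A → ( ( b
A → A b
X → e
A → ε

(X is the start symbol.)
Nullable non-terminals: A, X.
FIRST sets used below: FIRST(A) = { '(', 'b', ε }

A: nullable alternative(s) A → ε; FOLLOW(A) = { $, 'b' }
  A → ( ( b: FIRST \ {ε} = { '(' } — disjoint from FOLLOW(A)
  A → A b: FIRST \ {ε} = { '(', 'b' } — overlaps FOLLOW(A) on { 'b' }: CONFLICT
  A → ε: FIRST \ {ε} = { } — this is the only nullable alternative, skip

X: nullable alternative(s) X → A; FOLLOW(X) = { $ }
  X → A: FIRST \ {ε} = { '(', 'b' } — this is the only nullable alternative, skip
  X → e: FIRST \ {ε} = { 'e' } — disjoint from FOLLOW(X)

So the grammar has 1 FIRST/FOLLOW conflict (marked CONFLICT above).

Answer: Yes. A → A b with FOLLOW(A) on { 'b' }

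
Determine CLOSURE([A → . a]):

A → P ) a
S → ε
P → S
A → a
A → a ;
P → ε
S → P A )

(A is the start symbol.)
{ [A → . a] }

To compute CLOSURE, for each item [A → α.Bβ] where B is a non-terminal, add [B → .γ] for all productions B → γ; repeat for the newly added items until nothing changes.

Start with: [A → . a]
The dot precedes the terminal a, so nothing is added.

CLOSURE = { [A → . a] }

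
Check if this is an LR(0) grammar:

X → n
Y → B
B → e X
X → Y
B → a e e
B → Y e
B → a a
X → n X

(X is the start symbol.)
A grammar is LR(0) if no state in the canonical LR(0) collection has:
  - both a shift item (dot before a terminal) and a complete item (shift-reduce conflict), or
  - two or more complete items (reduce-reduce conflict; the accept item [X' → X .] counts as a complete item here).

Augment with X' → X and build the canonical LR(0) collection (I0 = CLOSURE({[X' → . X]}), then GOTO on every symbol after a dot until no new states appear). It has 13 states:
  I0: { [B → . Y e], [B → . a a], [B → . a e e], [B → . e X], [X → . Y], [X → . n X], [X → . n], [X' → . X], [Y → . B] }  — shift
  I1: { [Y → B .] }  — reduce
  I2: { [X' → X .] }  — accept
  I3: { [B → Y . e], [X → Y .] }  — shift, reduce
  I4: { [B → a . a], [B → a . e e] }  — shift
  I5: { [B → . Y e], [B → . a a], [B → . a e e], [B → . e X], [B → e . X], [X → . Y], [X → . n X], [X → . n], [Y → . B] }  — shift
  I6: { [B → . Y e], [B → . a a], [B → . a e e], [B → . e X], [X → . Y], [X → . n X], [X → . n], [X → n . X], [X → n .], [Y → . B] }  — shift, reduce
  I7: { [X → n X .] }  — reduce
  I8: { [B → e X .] }  — reduce
  I9: { [B → a a .] }  — reduce
  I10: { [B → a e . e] }  — shift
  I11: { [B → a e e .] }  — reduce
  I12: { [B → Y e .] }  — reduce

Conflict in state I3:
  Shift-reduce conflict between [X → Y .] and [B → Y . e]
So the grammar is NOT LR(0).

Answer: No. Shift-reduce conflict between [X → Y .] and [B → Y . e]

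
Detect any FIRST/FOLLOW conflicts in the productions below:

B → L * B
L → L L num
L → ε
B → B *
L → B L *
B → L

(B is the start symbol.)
Yes. B → L '*' B with FOLLOW(B) on { '*', 'num' }; B → B '*' with FOLLOW(B) on { '*', 'num' }; L → L L num with FOLLOW(L) on { '*', 'num' }; L → B L '*' with FOLLOW(L) on { '*', 'num' }

A FIRST/FOLLOW conflict occurs when a non-terminal N has a nullable alternative N → β (β ⇒* ε) and another alternative N → α with FIRST(α) ∩ FOLLOW(N) ≠ ∅: on such a lookahead the parser cannot decide between expanding α and letting N vanish via β.

Nullable non-terminals: B, L.
FIRST sets used below: FIRST(L) = { '*', 'num', ε }, FIRST(B) = { '*', 'num', ε }

B: nullable alternative(s) B → L; FOLLOW(B) = { $, '*', 'num' }
  B → L * B: FIRST \ {ε} = { '*', 'num' } — overlaps FOLLOW(B) on { '*', 'num' }: CONFLICT
  B → B *: FIRST \ {ε} = { '*', 'num' } — overlaps FOLLOW(B) on { '*', 'num' }: CONFLICT
  B → L: FIRST \ {ε} = { '*', 'num' } — this is the only nullable alternative, skip

L: nullable alternative(s) L → ε; FOLLOW(L) = { $, '*', 'num' }
  L → L L num: FIRST \ {ε} = { '*', 'num' } — overlaps FOLLOW(L) on { '*', 'num' }: CONFLICT
  L → ε: FIRST \ {ε} = { } — this is the only nullable alternative, skip
  L → B L *: FIRST \ {ε} = { '*', 'num' } — overlaps FOLLOW(L) on { '*', 'num' }: CONFLICT

So the grammar has 4 FIRST/FOLLOW conflicts (marked CONFLICT above).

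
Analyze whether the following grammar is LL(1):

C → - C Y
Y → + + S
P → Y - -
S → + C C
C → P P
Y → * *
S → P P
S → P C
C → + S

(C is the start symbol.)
Relevant sets:
  FIRST(P) = { '*', '+' }

For C:
  PREDICT(C → '-' C Y) = { '-' }
  PREDICT(C → P P) = { '*', '+' }
  PREDICT(C → '+' S) = { '+' }
For Y:
  PREDICT(Y → '+' '+' S) = { '+' }
  PREDICT(Y → '*' '*') = { '*' }
For S:
  PREDICT(S → '+' C C) = { '+' }
  PREDICT(S → P P) = { '*', '+' }
  PREDICT(S → P C) = { '*', '+' }
P has a single production, so nothing to check there.

Conflict found: Predict set conflict for C: { '+' }
The grammar is NOT LL(1).

Answer: No. Predict set conflict for C: { '+' }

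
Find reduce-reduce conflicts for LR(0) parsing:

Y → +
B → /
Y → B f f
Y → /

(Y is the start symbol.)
Augment with Y' → Y and build the canonical LR(0) collection (I0 = CLOSURE({[Y' → . Y]}), then GOTO on every symbol after a dot until no new states appear). It has 7 states:
  I0: { [B → . /], [Y → . +], [Y → . /], [Y → . B f f], [Y' → . Y] }  — shift
  I1: { [Y → + .] }  — reduce
  I2: { [B → / .], [Y → / .] }  — 2 reduces
  I3: { [Y → B . f f] }  — shift
  I4: { [Y' → Y .] }  — accept
  I5: { [Y → B f . f] }  — shift
  I6: { [Y → B f f .] }  — reduce

I2 contains complete items [B → / .], [Y → / .] — reduce-reduce conflict.

Answer: Yes — I2: [B → / .] vs [Y → / .]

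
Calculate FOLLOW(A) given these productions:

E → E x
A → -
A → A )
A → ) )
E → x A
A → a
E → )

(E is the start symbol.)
To compute FOLLOW(A), find every occurrence of A on a right-hand side N → α A β: add FIRST(β) \ {ε}, and if β is empty or nullable also add FOLLOW(N). Iterate to a fixed point.

In A → A ): A is followed by ')', add FIRST(')') \ {ε} = { ')' }
In E → x A: A is at the end, add FOLLOW(E)

The FOLLOW sets referred to above (computed the same way, to a fixed point):
  FOLLOW(E) = { $, 'x' }

Taking the union: FOLLOW(A) = { $, ')', 'x' }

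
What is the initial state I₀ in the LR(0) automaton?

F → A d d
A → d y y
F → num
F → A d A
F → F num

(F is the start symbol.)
First, augment the grammar with F' → F
I₀ = CLOSURE({ [F' → . F] }):
  [F' → . F] has the dot before F: add [F → . A d d], [F → . num], [F → . A d A], [F → . F num]
  [F → . A d d] has the dot before A: add [A → . d y y]
No further items can be added.

I₀ = { [A → . d y y], [F → . A d A], [F → . A d d], [F → . F num], [F → . num], [F' → . F] }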